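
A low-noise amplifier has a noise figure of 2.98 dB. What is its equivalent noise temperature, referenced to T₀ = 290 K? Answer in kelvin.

F = 10^(2.98/10) = 1.98609
T_e = (F − 1)·T₀ = (1.98609 − 1) × 290 = 286 K

286 K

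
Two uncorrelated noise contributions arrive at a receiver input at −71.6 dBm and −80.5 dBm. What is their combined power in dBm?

−71.1 dBm

Convert to linear, add, convert back:
P₁ = 6.92×10⁻¹¹ W, P₂ = 8.91×10⁻¹² W
P_tot = 7.81×10⁻¹¹ W → 10 log₁₀(P_tot / 10⁻³) = −71.1 dBm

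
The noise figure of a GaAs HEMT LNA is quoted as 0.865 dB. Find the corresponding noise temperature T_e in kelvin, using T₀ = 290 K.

63.9 K

F = 10^(0.865/10) = 1.22039
T_e = (F − 1)·T₀ = (1.22039 − 1) × 290 = 63.9 K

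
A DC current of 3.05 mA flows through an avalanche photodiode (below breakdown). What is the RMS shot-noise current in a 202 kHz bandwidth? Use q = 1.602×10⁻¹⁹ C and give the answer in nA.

I_n = √(2qI·B)
2qI·B = 2 × 1.602×10⁻¹⁹ × 3.05×10⁻³ × 2.02×10⁵ = 1.97×10⁻¹⁶ A²
I_n = √(1.97×10⁻¹⁶) = 1.40×10⁻⁸ A = 14.0 nA

14.0 nA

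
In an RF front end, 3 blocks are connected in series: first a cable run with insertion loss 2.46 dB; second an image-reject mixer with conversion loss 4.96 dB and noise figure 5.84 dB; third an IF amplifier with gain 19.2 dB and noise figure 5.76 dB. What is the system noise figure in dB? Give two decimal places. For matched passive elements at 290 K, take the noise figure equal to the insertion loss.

13.43 dB

Convert to linear (a loss of L dB is a gain of −L dB): F_i = 10^(NF_i/10), G_i = 10^(G_i,dB/10)
  Stage 1: F_1 = 10^(2.46/10) = 1.762, G_1 = 10^(−2.46/10) = 0.5675
  Stage 2: F_2 = 10^(5.84/10) = 3.837, G_2 = 10^(−4.96/10) = 0.3192
  Stage 3: F_3 = 10^(5.76/10) = 3.767, G_3 = 10^(19.2/10) = 83.18
Friis cascade:
  F = 1.762 + (3.837 − 1)/0.5675 + (3.767 − 1)/0.1811 = 22.04
NF = 10 log₁₀(22.04) = 13.43 dB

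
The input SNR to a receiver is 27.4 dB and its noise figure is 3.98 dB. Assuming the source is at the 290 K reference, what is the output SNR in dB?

23.42 dB

By definition F = SNR_in/SNR_out, so in dB: SNR_out = SNR_in − NF
SNR_out = 27.4 − 3.98 = 23.42 dB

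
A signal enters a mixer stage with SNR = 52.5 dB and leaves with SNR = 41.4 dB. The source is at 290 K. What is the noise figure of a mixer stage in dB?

NF (dB) = SNR_in(dB) − SNR_out(dB) when the source is at T₀
NF = 52.5 − 41.4 = 11.1 dB

11.1 dB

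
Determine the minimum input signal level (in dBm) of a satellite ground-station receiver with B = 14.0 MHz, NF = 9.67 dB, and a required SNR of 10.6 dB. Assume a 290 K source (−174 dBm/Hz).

−82.3 dBm

Sensitivity = −174 + 10 log₁₀(B) + NF + SNR_min
= −174 + 71.46 + 9.67 + 10.6
= −82.27 dBm → −82.3 dBm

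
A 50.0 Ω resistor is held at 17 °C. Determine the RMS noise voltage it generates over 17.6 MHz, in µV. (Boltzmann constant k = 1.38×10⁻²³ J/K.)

3.75 µV

T = 17 °C + 273.15 = 290.15 K
V_n = √(4kTRB)
4kTRB = 4 × 1.38×10⁻²³ × 290.15 × 5.00×10¹ × 1.76×10⁷ = 1.41×10⁻¹¹ V²
V_n = √(1.41×10⁻¹¹) = 3.75×10⁻⁶ V = 3.75 µV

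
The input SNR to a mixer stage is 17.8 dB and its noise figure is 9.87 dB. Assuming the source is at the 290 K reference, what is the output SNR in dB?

By definition F = SNR_in/SNR_out, so in dB: SNR_out = SNR_in − NF
SNR_out = 17.8 − 9.87 = 7.93 dB

7.93 dB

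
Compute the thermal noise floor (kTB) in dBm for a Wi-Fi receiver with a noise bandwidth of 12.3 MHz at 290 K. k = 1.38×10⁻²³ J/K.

−103.1 dBm

P_n = kTB = 1.38×10⁻²³ × 290 × 1.23×10⁷ = 4.92×10⁻¹⁴ W
In dBm: 10 log₁₀(4.92×10⁻¹⁴ / 10⁻³) = −103.1 dBm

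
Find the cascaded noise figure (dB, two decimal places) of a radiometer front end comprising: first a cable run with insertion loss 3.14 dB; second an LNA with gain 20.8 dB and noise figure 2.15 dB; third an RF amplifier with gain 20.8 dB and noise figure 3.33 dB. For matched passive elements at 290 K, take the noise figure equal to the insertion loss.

Convert to linear (a loss of L dB is a gain of −L dB): F_i = 10^(NF_i/10), G_i = 10^(G_i,dB/10)
  Stage 1: F_1 = 10^(3.14/10) = 2.061, G_1 = 10^(−3.14/10) = 0.4853
  Stage 2: F_2 = 10^(2.15/10) = 1.641, G_2 = 10^(20.8/10) = 120.2
  Stage 3: F_3 = 10^(3.33/10) = 2.153, G_3 = 10^(20.8/10) = 120.2
Friis cascade:
  F = 2.061 + (1.641 − 1)/0.4853 + (2.153 − 1)/58.34 = 3.400
NF = 10 log₁₀(3.400) = 5.32 dB

5.32 dB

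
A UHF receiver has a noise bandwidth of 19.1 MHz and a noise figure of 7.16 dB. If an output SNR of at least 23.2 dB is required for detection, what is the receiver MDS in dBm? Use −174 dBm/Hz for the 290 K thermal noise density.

Sensitivity = −174 + 10 log₁₀(B) + NF + SNR_min
= −174 + 72.81 + 7.16 + 23.2
= −70.83 dBm → −70.8 dBm

−70.8 dBm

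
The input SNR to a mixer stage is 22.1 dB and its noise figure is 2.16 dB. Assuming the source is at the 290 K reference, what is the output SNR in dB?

By definition F = SNR_in/SNR_out, so in dB: SNR_out = SNR_in − NF
SNR_out = 22.1 − 2.16 = 19.94 dB

19.94 dB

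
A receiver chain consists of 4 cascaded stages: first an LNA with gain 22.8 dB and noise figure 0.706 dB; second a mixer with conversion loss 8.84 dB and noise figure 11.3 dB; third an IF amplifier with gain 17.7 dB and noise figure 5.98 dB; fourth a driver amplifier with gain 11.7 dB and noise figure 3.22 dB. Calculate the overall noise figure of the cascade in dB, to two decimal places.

1.34 dB

Convert to linear (a loss of L dB is a gain of −L dB): F_i = 10^(NF_i/10), G_i = 10^(G_i,dB/10)
  Stage 1: F_1 = 10^(0.706/10) = 1.177, G_1 = 10^(22.8/10) = 190.5
  Stage 2: F_2 = 10^(11.3/10) = 13.49, G_2 = 10^(−8.84/10) = 0.1306
  Stage 3: F_3 = 10^(5.98/10) = 3.963, G_3 = 10^(17.7/10) = 58.88
  Stage 4: F_4 = 10^(3.22/10) = 2.099, G_4 = 10^(11.7/10) = 14.79
Friis cascade:
  F = 1.177 + (13.49 − 1)/190.5 + (3.963 − 1)/24.89 + (2.099 − 1)/1466 = 1.362
NF = 10 log₁₀(1.362) = 1.34 dB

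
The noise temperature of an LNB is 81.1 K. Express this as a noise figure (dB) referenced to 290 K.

1.07 dB

F = 1 + T_e/T₀ = 1 + 81.1/290 = 1.27966
NF = 10 log₁₀(1.27966) = 1.07 dB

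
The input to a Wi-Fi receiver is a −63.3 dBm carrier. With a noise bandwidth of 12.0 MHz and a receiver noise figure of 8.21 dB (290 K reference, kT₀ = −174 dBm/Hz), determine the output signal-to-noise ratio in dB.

Noise floor: N = −174 + 10 log₁₀(B) + NF
10 log₁₀(1.20×10⁷) = 70.79 dB
N = −174 + 70.79 + 8.21 = −95.00 dBm
SNR = P_sig − N = −63.3 − (−95.00) = 31.70 dB → 31.7 dB

31.7 dB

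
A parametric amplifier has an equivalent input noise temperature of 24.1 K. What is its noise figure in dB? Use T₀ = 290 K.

0.347 dB

F = 1 + T_e/T₀ = 1 + 24.1/290 = 1.0831
NF = 10 log₁₀(1.0831) = 0.347 dB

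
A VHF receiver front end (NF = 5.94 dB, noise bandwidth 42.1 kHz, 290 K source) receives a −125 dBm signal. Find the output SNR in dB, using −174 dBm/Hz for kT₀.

−3.2 dB

Noise floor: N = −174 + 10 log₁₀(B) + NF
10 log₁₀(4.21×10⁴) = 46.24 dB
N = −174 + 46.24 + 5.94 = −121.82 dBm
SNR = P_sig − N = −125 − (−121.82) = −3.18 dB → −3.2 dB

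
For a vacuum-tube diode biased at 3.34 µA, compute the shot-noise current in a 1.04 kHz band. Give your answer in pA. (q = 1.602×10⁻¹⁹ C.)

33.4 pA

I_n = √(2qI·B)
2qI·B = 2 × 1.602×10⁻¹⁹ × 3.34×10⁻⁶ × 1.04×10³ = 1.11×10⁻²¹ A²
I_n = √(1.11×10⁻²¹) = 3.34×10⁻¹¹ A = 33.4 pA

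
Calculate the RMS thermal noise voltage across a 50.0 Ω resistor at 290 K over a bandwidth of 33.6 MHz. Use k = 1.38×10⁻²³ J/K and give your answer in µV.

5.19 µV

V_n = √(4kTRB)
4kTRB = 4 × 1.38×10⁻²³ × 290 × 5.00×10¹ × 3.36×10⁷ = 2.69×10⁻¹¹ V²
V_n = √(2.69×10⁻¹¹) = 5.19×10⁻⁶ V = 5.19 µV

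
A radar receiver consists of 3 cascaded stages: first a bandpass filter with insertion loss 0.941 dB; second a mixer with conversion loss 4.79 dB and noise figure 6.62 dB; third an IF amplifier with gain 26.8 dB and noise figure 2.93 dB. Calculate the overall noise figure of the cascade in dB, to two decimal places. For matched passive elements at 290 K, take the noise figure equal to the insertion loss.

9.69 dB

Convert to linear (a loss of L dB is a gain of −L dB): F_i = 10^(NF_i/10), G_i = 10^(G_i,dB/10)
  Stage 1: F_1 = 10^(0.941/10) = 1.242, G_1 = 10^(−0.941/10) = 0.8052
  Stage 2: F_2 = 10^(6.62/10) = 4.592, G_2 = 10^(−4.79/10) = 0.3319
  Stage 3: F_3 = 10^(2.93/10) = 1.963, G_3 = 10^(26.8/10) = 478.6
Friis cascade:
  F = 1.242 + (4.592 − 1)/0.8052 + (1.963 − 1)/0.2672 = 9.308
NF = 10 log₁₀(9.308) = 9.69 dB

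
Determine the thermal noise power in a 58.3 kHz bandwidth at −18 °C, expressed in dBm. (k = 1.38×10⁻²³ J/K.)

−126.9 dBm

T = −18 °C + 273.15 = 255.15 K
P_n = kTB = 1.38×10⁻²³ × 255.15 × 5.83×10⁴ = 2.05×10⁻¹⁶ W
In dBm: 10 log₁₀(2.05×10⁻¹⁶ / 10⁻³) = −126.9 dBm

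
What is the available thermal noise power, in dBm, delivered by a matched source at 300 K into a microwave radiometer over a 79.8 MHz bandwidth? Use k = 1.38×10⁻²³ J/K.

−94.8 dBm

P_n = kTB = 1.38×10⁻²³ × 300 × 7.98×10⁷ = 3.30×10⁻¹³ W
In dBm: 10 log₁₀(3.30×10⁻¹³ / 10⁻³) = −94.8 dBm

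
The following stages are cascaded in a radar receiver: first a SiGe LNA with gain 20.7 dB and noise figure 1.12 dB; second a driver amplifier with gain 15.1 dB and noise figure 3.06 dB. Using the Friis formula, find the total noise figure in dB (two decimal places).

1.15 dB

Convert to linear (a loss of L dB is a gain of −L dB): F_i = 10^(NF_i/10), G_i = 10^(G_i,dB/10)
  Stage 1: F_1 = 10^(1.12/10) = 1.294, G_1 = 10^(20.7/10) = 117.5
  Stage 2: F_2 = 10^(3.06/10) = 2.023, G_2 = 10^(15.1/10) = 32.36
Friis cascade:
  F = 1.294 + (2.023 − 1)/117.5 = 1.303
NF = 10 log₁₀(1.303) = 1.15 dB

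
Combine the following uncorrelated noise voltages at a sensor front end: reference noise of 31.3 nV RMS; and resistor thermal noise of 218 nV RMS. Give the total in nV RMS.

Uncorrelated sources add in power (mean-square): V_tot = √(ΣV_i²)
V_tot = √[(3.13×10⁻⁸)² + (2.18×10⁻⁷)²] = 2.20×10⁻⁷ V = 220 nV

220 nV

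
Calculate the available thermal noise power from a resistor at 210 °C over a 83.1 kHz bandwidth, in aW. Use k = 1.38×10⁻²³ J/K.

554 aW

T = 210 °C + 273.15 = 483.15 K
P_n = kTB = 1.38×10⁻²³ × 483.15 × 8.31×10⁴ = 5.54×10⁻¹⁶ W = 554 aW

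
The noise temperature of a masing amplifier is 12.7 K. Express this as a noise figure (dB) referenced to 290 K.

0.186 dB

F = 1 + T_e/T₀ = 1 + 12.7/290 = 1.04379
NF = 10 log₁₀(1.04379) = 0.186 dB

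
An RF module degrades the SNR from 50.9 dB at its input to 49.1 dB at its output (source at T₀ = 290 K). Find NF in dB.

NF (dB) = SNR_in(dB) − SNR_out(dB) when the source is at T₀
NF = 50.9 − 49.1 = 1.8 dB

1.8 dB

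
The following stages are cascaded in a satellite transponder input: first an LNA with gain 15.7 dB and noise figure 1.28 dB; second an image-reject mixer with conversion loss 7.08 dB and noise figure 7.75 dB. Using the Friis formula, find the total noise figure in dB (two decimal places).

1.69 dB

Convert to linear (a loss of L dB is a gain of −L dB): F_i = 10^(NF_i/10), G_i = 10^(G_i,dB/10)
  Stage 1: F_1 = 10^(1.28/10) = 1.343, G_1 = 10^(15.7/10) = 37.15
  Stage 2: F_2 = 10^(7.75/10) = 5.957, G_2 = 10^(−7.08/10) = 0.1959
Friis cascade:
  F = 1.343 + (5.957 − 1)/37.15 = 1.476
NF = 10 log₁₀(1.476) = 1.69 dB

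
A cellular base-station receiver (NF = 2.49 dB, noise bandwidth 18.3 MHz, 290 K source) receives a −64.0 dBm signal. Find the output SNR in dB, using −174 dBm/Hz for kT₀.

Noise floor: N = −174 + 10 log₁₀(B) + NF
10 log₁₀(1.83×10⁷) = 72.62 dB
N = −174 + 72.62 + 2.49 = −98.89 dBm
SNR = P_sig − N = −64.0 − (−98.89) = 34.89 dB → 34.9 dB

34.9 dB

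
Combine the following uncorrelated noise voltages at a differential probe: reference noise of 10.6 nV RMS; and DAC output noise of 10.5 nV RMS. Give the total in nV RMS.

Uncorrelated sources add in power (mean-square): V_tot = √(ΣV_i²)
V_tot = √[(1.06×10⁻⁸)² + (1.05×10⁻⁸)²] = 1.49×10⁻⁸ V = 14.9 nV

14.9 nV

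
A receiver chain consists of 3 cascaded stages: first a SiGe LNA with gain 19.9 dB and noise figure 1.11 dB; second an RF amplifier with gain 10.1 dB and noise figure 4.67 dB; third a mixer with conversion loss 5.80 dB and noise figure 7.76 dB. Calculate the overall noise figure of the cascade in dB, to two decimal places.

Convert to linear (a loss of L dB is a gain of −L dB): F_i = 10^(NF_i/10), G_i = 10^(G_i,dB/10)
  Stage 1: F_1 = 10^(1.11/10) = 1.291, G_1 = 10^(19.9/10) = 97.72
  Stage 2: F_2 = 10^(4.67/10) = 2.931, G_2 = 10^(10.1/10) = 10.23
  Stage 3: F_3 = 10^(7.76/10) = 5.970, G_3 = 10^(−5.80/10) = 0.2630
Friis cascade:
  F = 1.291 + (2.931 − 1)/97.72 + (5.970 − 1)/1000 = 1.316
NF = 10 log₁₀(1.316) = 1.19 dB

1.19 dB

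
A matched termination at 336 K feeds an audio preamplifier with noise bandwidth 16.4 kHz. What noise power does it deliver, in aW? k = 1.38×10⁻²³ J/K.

76.0 aW

P_n = kTB = 1.38×10⁻²³ × 336 × 1.64×10⁴ = 7.60×10⁻¹⁷ W = 76.0 aW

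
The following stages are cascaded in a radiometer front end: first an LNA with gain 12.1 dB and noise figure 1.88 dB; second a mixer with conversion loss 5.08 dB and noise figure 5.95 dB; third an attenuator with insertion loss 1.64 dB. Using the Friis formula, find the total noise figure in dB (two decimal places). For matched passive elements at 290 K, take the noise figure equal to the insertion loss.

Convert to linear (a loss of L dB is a gain of −L dB): F_i = 10^(NF_i/10), G_i = 10^(G_i,dB/10)
  Stage 1: F_1 = 10^(1.88/10) = 1.542, G_1 = 10^(12.1/10) = 16.22
  Stage 2: F_2 = 10^(5.95/10) = 3.936, G_2 = 10^(−5.08/10) = 0.3105
  Stage 3: F_3 = 10^(1.64/10) = 1.459, G_3 = 10^(−1.64/10) = 0.6855
Friis cascade:
  F = 1.542 + (3.936 − 1)/16.22 + (1.459 − 1)/5.035 = 1.814
NF = 10 log₁₀(1.814) = 2.59 dB

2.59 dB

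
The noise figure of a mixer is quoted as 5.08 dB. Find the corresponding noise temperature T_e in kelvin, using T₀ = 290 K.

644 K

F = 10^(5.08/10) = 3.22107
T_e = (F − 1)·T₀ = (3.22107 − 1) × 290 = 644 K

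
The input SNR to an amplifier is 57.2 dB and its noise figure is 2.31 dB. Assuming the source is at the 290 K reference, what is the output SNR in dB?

54.89 dB

By definition F = SNR_in/SNR_out, so in dB: SNR_out = SNR_in − NF
SNR_out = 57.2 − 2.31 = 54.89 dB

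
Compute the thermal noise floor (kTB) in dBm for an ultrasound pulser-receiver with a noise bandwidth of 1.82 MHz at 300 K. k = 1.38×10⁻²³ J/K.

P_n = kTB = 1.38×10⁻²³ × 300 × 1.82×10⁶ = 7.53×10⁻¹⁵ W
In dBm: 10 log₁₀(7.53×10⁻¹⁵ / 10⁻³) = −111.2 dBm

−111.2 dBm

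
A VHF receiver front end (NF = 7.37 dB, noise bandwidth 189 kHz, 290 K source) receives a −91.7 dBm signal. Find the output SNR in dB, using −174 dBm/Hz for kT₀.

22.2 dB

Noise floor: N = −174 + 10 log₁₀(B) + NF
10 log₁₀(1.89×10⁵) = 52.76 dB
N = −174 + 52.76 + 7.37 = −113.87 dBm
SNR = P_sig − N = −91.7 − (−113.87) = 22.17 dB → 22.2 dB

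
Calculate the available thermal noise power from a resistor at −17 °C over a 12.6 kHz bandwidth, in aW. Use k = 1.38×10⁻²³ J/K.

44.5 aW

T = −17 °C + 273.15 = 256.15 K
P_n = kTB = 1.38×10⁻²³ × 256.15 × 1.26×10⁴ = 4.45×10⁻¹⁷ W = 44.5 aW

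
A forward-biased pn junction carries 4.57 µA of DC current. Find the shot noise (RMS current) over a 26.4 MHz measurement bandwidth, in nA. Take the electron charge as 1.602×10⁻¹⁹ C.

I_n = √(2qI·B)
2qI·B = 2 × 1.602×10⁻¹⁹ × 4.57×10⁻⁶ × 2.64×10⁷ = 3.87×10⁻¹⁷ A²
I_n = √(3.87×10⁻¹⁷) = 6.22×10⁻⁹ A = 6.22 nA

6.22 nA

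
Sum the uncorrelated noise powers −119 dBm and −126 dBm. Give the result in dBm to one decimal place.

Convert to linear, add, convert back:
P₁ = 1.26×10⁻¹⁵ W, P₂ = 2.51×10⁻¹⁶ W
P_tot = 1.51×10⁻¹⁵ W → 10 log₁₀(P_tot / 10⁻³) = −118.2 dBm

−118.2 dBm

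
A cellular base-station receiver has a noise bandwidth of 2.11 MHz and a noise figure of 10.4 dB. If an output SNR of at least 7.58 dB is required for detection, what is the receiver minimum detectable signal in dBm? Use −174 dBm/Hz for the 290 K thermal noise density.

−92.8 dBm

Sensitivity = −174 + 10 log₁₀(B) + NF + SNR_min
= −174 + 63.24 + 10.4 + 7.58
= −92.78 dBm → −92.8 dBm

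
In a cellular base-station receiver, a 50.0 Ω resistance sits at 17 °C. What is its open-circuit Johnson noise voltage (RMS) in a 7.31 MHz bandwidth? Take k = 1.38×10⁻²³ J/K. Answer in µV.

2.42 µV

T = 17 °C + 273.15 = 290.15 K
V_n = √(4kTRB)
4kTRB = 4 × 1.38×10⁻²³ × 290.15 × 5.00×10¹ × 7.31×10⁶ = 5.85×10⁻¹² V²
V_n = √(5.85×10⁻¹²) = 2.42×10⁻⁶ V = 2.42 µV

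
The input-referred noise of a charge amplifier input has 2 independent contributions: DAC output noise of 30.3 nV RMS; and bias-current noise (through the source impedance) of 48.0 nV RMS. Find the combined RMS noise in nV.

56.8 nV

Uncorrelated sources add in power (mean-square): V_tot = √(ΣV_i²)
V_tot = √[(3.03×10⁻⁸)² + (4.80×10⁻⁸)²] = 5.68×10⁻⁸ V = 56.8 nV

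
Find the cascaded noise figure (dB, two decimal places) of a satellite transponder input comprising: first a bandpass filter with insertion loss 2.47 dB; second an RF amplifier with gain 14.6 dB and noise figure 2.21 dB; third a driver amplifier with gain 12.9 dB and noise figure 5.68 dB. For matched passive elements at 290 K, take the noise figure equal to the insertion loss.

Convert to linear (a loss of L dB is a gain of −L dB): F_i = 10^(NF_i/10), G_i = 10^(G_i,dB/10)
  Stage 1: F_1 = 10^(2.47/10) = 1.766, G_1 = 10^(−2.47/10) = 0.5662
  Stage 2: F_2 = 10^(2.21/10) = 1.663, G_2 = 10^(14.6/10) = 28.84
  Stage 3: F_3 = 10^(5.68/10) = 3.698, G_3 = 10^(12.9/10) = 19.50
Friis cascade:
  F = 1.766 + (1.663 − 1)/0.5662 + (3.698 − 1)/16.33 = 3.103
NF = 10 log₁₀(3.103) = 4.92 dB

4.92 dB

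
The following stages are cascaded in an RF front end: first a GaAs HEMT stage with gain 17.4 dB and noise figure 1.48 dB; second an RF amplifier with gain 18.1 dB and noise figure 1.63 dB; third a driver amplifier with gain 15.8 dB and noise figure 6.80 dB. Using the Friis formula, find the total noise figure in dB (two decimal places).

1.51 dB

Convert to linear (a loss of L dB is a gain of −L dB): F_i = 10^(NF_i/10), G_i = 10^(G_i,dB/10)
  Stage 1: F_1 = 10^(1.48/10) = 1.406, G_1 = 10^(17.4/10) = 54.95
  Stage 2: F_2 = 10^(1.63/10) = 1.455, G_2 = 10^(18.1/10) = 64.57
  Stage 3: F_3 = 10^(6.80/10) = 4.786, G_3 = 10^(15.8/10) = 38.02
Friis cascade:
  F = 1.406 + (1.455 − 1)/54.95 + (4.786 − 1)/3548 = 1.415
NF = 10 log₁₀(1.415) = 1.51 dB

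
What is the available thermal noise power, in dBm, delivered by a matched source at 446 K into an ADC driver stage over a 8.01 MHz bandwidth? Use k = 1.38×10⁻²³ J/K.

P_n = kTB = 1.38×10⁻²³ × 446 × 8.01×10⁶ = 4.93×10⁻¹⁴ W
In dBm: 10 log₁₀(4.93×10⁻¹⁴ / 10⁻³) = −103.1 dBm

−103.1 dBm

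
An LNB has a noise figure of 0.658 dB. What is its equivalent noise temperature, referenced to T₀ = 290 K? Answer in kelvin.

47.4 K

F = 10^(0.658/10) = 1.16359
T_e = (F − 1)·T₀ = (1.16359 − 1) × 290 = 47.4 K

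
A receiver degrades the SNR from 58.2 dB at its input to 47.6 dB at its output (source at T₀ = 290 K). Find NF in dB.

10.6 dB

NF (dB) = SNR_in(dB) − SNR_out(dB) when the source is at T₀
NF = 58.2 − 47.6 = 10.6 dB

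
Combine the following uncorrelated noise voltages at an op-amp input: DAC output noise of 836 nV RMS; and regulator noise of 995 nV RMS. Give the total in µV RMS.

Uncorrelated sources add in power (mean-square): V_tot = √(ΣV_i²)
V_tot = √[(8.36×10⁻⁷)² + (9.95×10⁻⁷)²] = 1.30×10⁻⁶ V = 1.30 µV

1.30 µV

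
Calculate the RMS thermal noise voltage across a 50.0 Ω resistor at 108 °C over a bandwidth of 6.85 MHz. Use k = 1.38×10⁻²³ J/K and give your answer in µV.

T = 108 °C + 273.15 = 381.15 K
V_n = √(4kTRB)
4kTRB = 4 × 1.38×10⁻²³ × 381.15 × 5.00×10¹ × 6.85×10⁶ = 7.21×10⁻¹² V²
V_n = √(7.21×10⁻¹²) = 2.68×10⁻⁶ V = 2.68 µV

2.68 µV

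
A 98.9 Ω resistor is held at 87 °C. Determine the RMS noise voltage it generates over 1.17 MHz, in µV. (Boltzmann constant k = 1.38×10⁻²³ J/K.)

T = 87 °C + 273.15 = 360.15 K
V_n = √(4kTRB)
4kTRB = 4 × 1.38×10⁻²³ × 360.15 × 9.89×10¹ × 1.17×10⁶ = 2.30×10⁻¹² V²
V_n = √(2.30×10⁻¹²) = 1.52×10⁻⁶ V = 1.52 µV

1.52 µV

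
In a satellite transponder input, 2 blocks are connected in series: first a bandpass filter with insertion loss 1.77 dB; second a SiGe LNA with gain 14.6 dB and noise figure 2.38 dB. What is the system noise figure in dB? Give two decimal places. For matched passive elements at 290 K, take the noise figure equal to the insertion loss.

Convert to linear (a loss of L dB is a gain of −L dB): F_i = 10^(NF_i/10), G_i = 10^(G_i,dB/10)
  Stage 1: F_1 = 10^(1.77/10) = 1.503, G_1 = 10^(−1.77/10) = 0.6653
  Stage 2: F_2 = 10^(2.38/10) = 1.730, G_2 = 10^(14.6/10) = 28.84
Friis cascade:
  F = 1.503 + (1.730 − 1)/0.6653 = 2.600
NF = 10 log₁₀(2.600) = 4.15 dB

4.15 dB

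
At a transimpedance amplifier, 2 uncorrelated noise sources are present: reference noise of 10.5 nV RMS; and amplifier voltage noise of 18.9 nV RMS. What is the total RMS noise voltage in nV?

21.6 nV

Uncorrelated sources add in power (mean-square): V_tot = √(ΣV_i²)
V_tot = √[(1.05×10⁻⁸)² + (1.89×10⁻⁸)²] = 2.16×10⁻⁸ V = 21.6 nV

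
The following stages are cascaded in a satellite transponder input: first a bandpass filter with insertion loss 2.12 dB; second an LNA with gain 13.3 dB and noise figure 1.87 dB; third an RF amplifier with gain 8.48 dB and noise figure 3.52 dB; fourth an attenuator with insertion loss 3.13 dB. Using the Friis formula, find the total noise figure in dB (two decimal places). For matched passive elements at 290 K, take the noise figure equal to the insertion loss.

Convert to linear (a loss of L dB is a gain of −L dB): F_i = 10^(NF_i/10), G_i = 10^(G_i,dB/10)
  Stage 1: F_1 = 10^(2.12/10) = 1.629, G_1 = 10^(−2.12/10) = 0.6138
  Stage 2: F_2 = 10^(1.87/10) = 1.538, G_2 = 10^(13.3/10) = 21.38
  Stage 3: F_3 = 10^(3.52/10) = 2.249, G_3 = 10^(8.48/10) = 7.047
  Stage 4: F_4 = 10^(3.13/10) = 2.056, G_4 = 10^(−3.13/10) = 0.4864
Friis cascade:
  F = 1.629 + (1.538 − 1)/0.6138 + (2.249 − 1)/13.12 + (2.056 − 1)/92.47 = 2.613
NF = 10 log₁₀(2.613) = 4.17 dB

4.17 dB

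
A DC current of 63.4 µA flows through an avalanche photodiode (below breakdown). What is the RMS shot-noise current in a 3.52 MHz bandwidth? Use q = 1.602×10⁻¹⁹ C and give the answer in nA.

I_n = √(2qI·B)
2qI·B = 2 × 1.602×10⁻¹⁹ × 6.34×10⁻⁵ × 3.52×10⁶ = 7.15×10⁻¹⁷ A²
I_n = √(7.15×10⁻¹⁷) = 8.46×10⁻⁹ A = 8.46 nA

8.46 nA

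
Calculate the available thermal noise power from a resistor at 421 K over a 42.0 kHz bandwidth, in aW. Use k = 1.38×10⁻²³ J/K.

P_n = kTB = 1.38×10⁻²³ × 421 × 4.20×10⁴ = 2.44×10⁻¹⁶ W = 244 aW

244 aW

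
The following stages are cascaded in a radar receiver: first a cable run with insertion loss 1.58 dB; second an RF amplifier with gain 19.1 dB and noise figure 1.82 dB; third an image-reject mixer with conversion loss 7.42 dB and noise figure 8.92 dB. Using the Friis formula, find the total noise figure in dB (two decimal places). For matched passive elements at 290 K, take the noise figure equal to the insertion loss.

Convert to linear (a loss of L dB is a gain of −L dB): F_i = 10^(NF_i/10), G_i = 10^(G_i,dB/10)
  Stage 1: F_1 = 10^(1.58/10) = 1.439, G_1 = 10^(−1.58/10) = 0.6950
  Stage 2: F_2 = 10^(1.82/10) = 1.521, G_2 = 10^(19.1/10) = 81.28
  Stage 3: F_3 = 10^(8.92/10) = 7.798, G_3 = 10^(−7.42/10) = 0.1811
Friis cascade:
  F = 1.439 + (1.521 − 1)/0.6950 + (7.798 − 1)/56.49 = 2.308
NF = 10 log₁₀(2.308) = 3.63 dB

3.63 dB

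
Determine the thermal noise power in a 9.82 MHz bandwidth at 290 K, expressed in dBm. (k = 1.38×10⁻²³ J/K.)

P_n = kTB = 1.38×10⁻²³ × 290 × 9.82×10⁶ = 3.93×10⁻¹⁴ W
In dBm: 10 log₁₀(3.93×10⁻¹⁴ / 10⁻³) = −104.1 dBm

−104.1 dBm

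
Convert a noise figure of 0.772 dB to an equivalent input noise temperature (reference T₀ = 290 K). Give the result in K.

F = 10^(0.772/10) = 1.19454
T_e = (F − 1)·T₀ = (1.19454 − 1) × 290 = 56.4 K

56.4 K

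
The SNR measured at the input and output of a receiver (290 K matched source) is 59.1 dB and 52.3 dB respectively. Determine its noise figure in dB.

6.8 dB

NF (dB) = SNR_in(dB) − SNR_out(dB) when the source is at T₀
NF = 59.1 − 52.3 = 6.8 dB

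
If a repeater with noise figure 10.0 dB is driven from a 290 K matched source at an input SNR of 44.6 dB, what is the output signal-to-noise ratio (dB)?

By definition F = SNR_in/SNR_out, so in dB: SNR_out = SNR_in − NF
SNR_out = 44.6 − 10.0 = 34.6 dB

34.6 dB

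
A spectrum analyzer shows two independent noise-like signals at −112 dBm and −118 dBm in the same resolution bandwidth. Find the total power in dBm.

−111.0 dBm

Convert to linear, add, convert back:
P₁ = 6.31×10⁻¹⁵ W, P₂ = 1.58×10⁻¹⁵ W
P_tot = 7.89×10⁻¹⁵ W → 10 log₁₀(P_tot / 10⁻³) = −111.0 dBm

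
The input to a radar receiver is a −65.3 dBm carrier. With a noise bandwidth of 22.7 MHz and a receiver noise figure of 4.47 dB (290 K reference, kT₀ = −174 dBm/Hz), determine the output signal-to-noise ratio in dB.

Noise floor: N = −174 + 10 log₁₀(B) + NF
10 log₁₀(2.27×10⁷) = 73.56 dB
N = −174 + 73.56 + 4.47 = −95.97 dBm
SNR = P_sig − N = −65.3 − (−95.97) = 30.67 dB → 30.7 dB

30.7 dB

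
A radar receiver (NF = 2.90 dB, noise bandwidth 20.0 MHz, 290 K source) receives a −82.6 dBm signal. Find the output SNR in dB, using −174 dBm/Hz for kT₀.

Noise floor: N = −174 + 10 log₁₀(B) + NF
10 log₁₀(2.00×10⁷) = 73.01 dB
N = −174 + 73.01 + 2.90 = −98.09 dBm
SNR = P_sig − N = −82.6 − (−98.09) = 15.49 dB → 15.5 dB

15.5 dB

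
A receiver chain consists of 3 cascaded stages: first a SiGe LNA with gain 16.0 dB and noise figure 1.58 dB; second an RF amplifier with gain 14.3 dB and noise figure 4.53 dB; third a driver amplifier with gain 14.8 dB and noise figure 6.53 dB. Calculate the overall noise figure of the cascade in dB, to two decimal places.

1.73 dB

Convert to linear (a loss of L dB is a gain of −L dB): F_i = 10^(NF_i/10), G_i = 10^(G_i,dB/10)
  Stage 1: F_1 = 10^(1.58/10) = 1.439, G_1 = 10^(16.0/10) = 39.81
  Stage 2: F_2 = 10^(4.53/10) = 2.838, G_2 = 10^(14.3/10) = 26.92
  Stage 3: F_3 = 10^(6.53/10) = 4.498, G_3 = 10^(14.8/10) = 30.20
Friis cascade:
  F = 1.439 + (2.838 − 1)/39.81 + (4.498 − 1)/1072 = 1.488
NF = 10 log₁₀(1.488) = 1.73 dB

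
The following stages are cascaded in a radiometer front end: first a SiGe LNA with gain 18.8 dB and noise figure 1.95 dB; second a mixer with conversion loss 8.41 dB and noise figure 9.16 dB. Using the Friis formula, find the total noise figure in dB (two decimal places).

2.21 dB

Convert to linear (a loss of L dB is a gain of −L dB): F_i = 10^(NF_i/10), G_i = 10^(G_i,dB/10)
  Stage 1: F_1 = 10^(1.95/10) = 1.567, G_1 = 10^(18.8/10) = 75.86
  Stage 2: F_2 = 10^(9.16/10) = 8.241, G_2 = 10^(−8.41/10) = 0.1442
Friis cascade:
  F = 1.567 + (8.241 − 1)/75.86 = 1.662
NF = 10 log₁₀(1.662) = 2.21 dB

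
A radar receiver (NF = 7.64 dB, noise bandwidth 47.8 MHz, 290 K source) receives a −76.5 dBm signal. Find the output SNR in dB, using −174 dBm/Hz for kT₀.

13.1 dB

Noise floor: N = −174 + 10 log₁₀(B) + NF
10 log₁₀(4.78×10⁷) = 76.79 dB
N = −174 + 76.79 + 7.64 = −89.57 dBm
SNR = P_sig − N = −76.5 − (−89.57) = 13.07 dB → 13.1 dB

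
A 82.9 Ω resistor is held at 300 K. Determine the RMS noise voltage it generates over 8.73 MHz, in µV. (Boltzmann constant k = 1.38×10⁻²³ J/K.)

3.46 µV

V_n = √(4kTRB)
4kTRB = 4 × 1.38×10⁻²³ × 300 × 8.29×10¹ × 8.73×10⁶ = 1.20×10⁻¹¹ V²
V_n = √(1.20×10⁻¹¹) = 3.46×10⁻⁶ V = 3.46 µV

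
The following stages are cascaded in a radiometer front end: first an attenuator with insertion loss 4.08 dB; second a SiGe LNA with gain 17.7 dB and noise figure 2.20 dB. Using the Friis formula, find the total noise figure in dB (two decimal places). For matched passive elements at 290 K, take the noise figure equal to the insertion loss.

Convert to linear (a loss of L dB is a gain of −L dB): F_i = 10^(NF_i/10), G_i = 10^(G_i,dB/10)
  Stage 1: F_1 = 10^(4.08/10) = 2.559, G_1 = 10^(−4.08/10) = 0.3908
  Stage 2: F_2 = 10^(2.20/10) = 1.660, G_2 = 10^(17.7/10) = 58.88
Friis cascade:
  F = 2.559 + (1.660 − 1)/0.3908 = 4.246
NF = 10 log₁₀(4.246) = 6.28 dB

6.28 dB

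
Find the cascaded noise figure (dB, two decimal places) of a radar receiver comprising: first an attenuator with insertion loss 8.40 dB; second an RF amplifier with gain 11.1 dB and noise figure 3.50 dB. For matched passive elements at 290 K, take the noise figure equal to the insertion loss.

Convert to linear (a loss of L dB is a gain of −L dB): F_i = 10^(NF_i/10), G_i = 10^(G_i,dB/10)
  Stage 1: F_1 = 10^(8.40/10) = 6.918, G_1 = 10^(−8.40/10) = 0.1445
  Stage 2: F_2 = 10^(3.50/10) = 2.239, G_2 = 10^(11.1/10) = 12.88
Friis cascade:
  F = 6.918 + (2.239 − 1)/0.1445 = 15.49
NF = 10 log₁₀(15.49) = 11.90 dB

11.90 dB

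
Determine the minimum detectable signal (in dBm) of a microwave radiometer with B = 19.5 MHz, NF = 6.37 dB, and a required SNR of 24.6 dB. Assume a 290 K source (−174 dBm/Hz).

Sensitivity = −174 + 10 log₁₀(B) + NF + SNR_min
= −174 + 72.9 + 6.37 + 24.6
= −70.13 dBm → −70.1 dBm

−70.1 dBm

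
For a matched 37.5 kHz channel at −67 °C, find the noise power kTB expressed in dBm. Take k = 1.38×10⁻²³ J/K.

T = −67 °C + 273.15 = 206.15 K
P_n = kTB = 1.38×10⁻²³ × 206.15 × 3.75×10⁴ = 1.07×10⁻¹⁶ W
In dBm: 10 log₁₀(1.07×10⁻¹⁶ / 10⁻³) = −129.7 dBm

−129.7 dBm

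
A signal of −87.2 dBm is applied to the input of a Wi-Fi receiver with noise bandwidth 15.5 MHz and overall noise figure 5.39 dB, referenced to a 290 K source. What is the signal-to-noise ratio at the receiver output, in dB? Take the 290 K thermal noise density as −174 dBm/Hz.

9.5 dB

Noise floor: N = −174 + 10 log₁₀(B) + NF
10 log₁₀(1.55×10⁷) = 71.9 dB
N = −174 + 71.9 + 5.39 = −96.71 dBm
SNR = P_sig − N = −87.2 − (−96.71) = 9.51 dB → 9.5 dB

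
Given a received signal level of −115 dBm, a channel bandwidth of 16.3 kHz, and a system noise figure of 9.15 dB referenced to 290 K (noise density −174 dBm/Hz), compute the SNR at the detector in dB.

7.7 dB

Noise floor: N = −174 + 10 log₁₀(B) + NF
10 log₁₀(1.63×10⁴) = 42.12 dB
N = −174 + 42.12 + 9.15 = −122.73 dBm
SNR = P_sig − N = −115 − (−122.73) = 7.73 dB → 7.7 dB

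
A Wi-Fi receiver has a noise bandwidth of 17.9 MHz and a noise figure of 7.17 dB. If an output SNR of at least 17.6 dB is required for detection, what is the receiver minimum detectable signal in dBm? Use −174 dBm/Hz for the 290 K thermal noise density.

Sensitivity = −174 + 10 log₁₀(B) + NF + SNR_min
= −174 + 72.53 + 7.17 + 17.6
= −76.70 dBm → −76.7 dBm

−76.7 dBm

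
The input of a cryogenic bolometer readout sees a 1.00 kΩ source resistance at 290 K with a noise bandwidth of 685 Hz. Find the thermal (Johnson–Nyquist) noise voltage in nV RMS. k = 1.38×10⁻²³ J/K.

105 nV

V_n = √(4kTRB)
4kTRB = 4 × 1.38×10⁻²³ × 290 × 1.00×10³ × 6.85×10² = 1.10×10⁻¹⁴ V²
V_n = √(1.10×10⁻¹⁴) = 1.05×10⁻⁷ V = 105 nV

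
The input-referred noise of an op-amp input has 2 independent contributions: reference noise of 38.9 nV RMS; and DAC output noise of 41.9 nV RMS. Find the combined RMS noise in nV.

Uncorrelated sources add in power (mean-square): V_tot = √(ΣV_i²)
V_tot = √[(3.89×10⁻⁸)² + (4.19×10⁻⁸)²] = 5.72×10⁻⁸ V = 57.2 nV

57.2 nV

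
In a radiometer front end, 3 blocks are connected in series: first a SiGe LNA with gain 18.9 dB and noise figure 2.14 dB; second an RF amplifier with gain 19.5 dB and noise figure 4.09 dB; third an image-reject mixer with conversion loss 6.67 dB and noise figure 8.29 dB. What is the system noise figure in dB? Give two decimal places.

2.20 dB

Convert to linear (a loss of L dB is a gain of −L dB): F_i = 10^(NF_i/10), G_i = 10^(G_i,dB/10)
  Stage 1: F_1 = 10^(2.14/10) = 1.637, G_1 = 10^(18.9/10) = 77.62
  Stage 2: F_2 = 10^(4.09/10) = 2.564, G_2 = 10^(19.5/10) = 89.13
  Stage 3: F_3 = 10^(8.29/10) = 6.745, G_3 = 10^(−6.67/10) = 0.2153
Friis cascade:
  F = 1.637 + (2.564 − 1)/77.62 + (6.745 − 1)/6918 = 1.658
NF = 10 log₁₀(1.658) = 2.20 dB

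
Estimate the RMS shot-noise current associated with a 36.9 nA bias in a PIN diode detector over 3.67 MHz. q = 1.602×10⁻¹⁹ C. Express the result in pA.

I_n = √(2qI·B)
2qI·B = 2 × 1.602×10⁻¹⁹ × 3.69×10⁻⁸ × 3.67×10⁶ = 4.34×10⁻²⁰ A²
I_n = √(4.34×10⁻²⁰) = 2.08×10⁻¹⁰ A = 208 pA

208 pA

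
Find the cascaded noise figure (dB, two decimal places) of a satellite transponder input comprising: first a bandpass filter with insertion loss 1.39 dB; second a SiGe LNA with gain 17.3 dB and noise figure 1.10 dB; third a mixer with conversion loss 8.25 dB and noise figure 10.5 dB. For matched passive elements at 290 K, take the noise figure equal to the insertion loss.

Convert to linear (a loss of L dB is a gain of −L dB): F_i = 10^(NF_i/10), G_i = 10^(G_i,dB/10)
  Stage 1: F_1 = 10^(1.39/10) = 1.377, G_1 = 10^(−1.39/10) = 0.7261
  Stage 2: F_2 = 10^(1.10/10) = 1.288, G_2 = 10^(17.3/10) = 53.70
  Stage 3: F_3 = 10^(10.5/10) = 11.22, G_3 = 10^(−8.25/10) = 0.1496
Friis cascade:
  F = 1.377 + (1.288 − 1)/0.7261 + (11.22 − 1)/38.99 = 2.036
NF = 10 log₁₀(2.036) = 3.09 dB

3.09 dB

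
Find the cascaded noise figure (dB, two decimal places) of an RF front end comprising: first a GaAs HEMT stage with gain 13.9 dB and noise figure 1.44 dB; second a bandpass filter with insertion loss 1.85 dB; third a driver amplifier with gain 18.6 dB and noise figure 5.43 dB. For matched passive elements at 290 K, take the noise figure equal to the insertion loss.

Convert to linear (a loss of L dB is a gain of −L dB): F_i = 10^(NF_i/10), G_i = 10^(G_i,dB/10)
  Stage 1: F_1 = 10^(1.44/10) = 1.393, G_1 = 10^(13.9/10) = 24.55
  Stage 2: F_2 = 10^(1.85/10) = 1.531, G_2 = 10^(−1.85/10) = 0.6531
  Stage 3: F_3 = 10^(5.43/10) = 3.491, G_3 = 10^(18.6/10) = 72.44
Friis cascade:
  F = 1.393 + (1.531 − 1)/24.55 + (3.491 − 1)/16.03 = 1.570
NF = 10 log₁₀(1.570) = 1.96 dB

1.96 dB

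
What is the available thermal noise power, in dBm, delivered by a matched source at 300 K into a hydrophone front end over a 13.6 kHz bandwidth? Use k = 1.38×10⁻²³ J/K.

P_n = kTB = 1.38×10⁻²³ × 300 × 1.36×10⁴ = 5.63×10⁻¹⁷ W
In dBm: 10 log₁₀(5.63×10⁻¹⁷ / 10⁻³) = −132.5 dBm

−132.5 dBm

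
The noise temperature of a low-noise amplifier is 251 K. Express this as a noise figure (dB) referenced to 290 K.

F = 1 + T_e/T₀ = 1 + 251/290 = 1.86552
NF = 10 log₁₀(1.86552) = 2.71 dB

2.71 dB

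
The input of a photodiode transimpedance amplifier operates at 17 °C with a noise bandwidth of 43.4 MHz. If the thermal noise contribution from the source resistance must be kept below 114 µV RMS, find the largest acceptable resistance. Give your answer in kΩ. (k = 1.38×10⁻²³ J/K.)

T = 17 °C + 273.15 = 290.15 K
Johnson–Nyquist: V_n = √(4kTRB) ⇒ R = V_n² / (4kTB)
4kTB = 4 × 1.38×10⁻²³ × 290.15 × 4.34×10⁷ = 6.95×10⁻¹³
R = (1.14×10⁻⁴)² / 6.95×10⁻¹³ = 1.87×10⁴ Ω = 18.7 kΩ

18.7 kΩ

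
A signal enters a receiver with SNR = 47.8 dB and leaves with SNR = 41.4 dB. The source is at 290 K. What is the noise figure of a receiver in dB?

NF (dB) = SNR_in(dB) − SNR_out(dB) when the source is at T₀
NF = 47.8 − 41.4 = 6.4 dB

6.4 dB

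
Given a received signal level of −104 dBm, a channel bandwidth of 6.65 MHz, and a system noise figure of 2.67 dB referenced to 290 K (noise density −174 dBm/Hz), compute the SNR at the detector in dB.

−0.9 dB

Noise floor: N = −174 + 10 log₁₀(B) + NF
10 log₁₀(6.65×10⁶) = 68.23 dB
N = −174 + 68.23 + 2.67 = −103.10 dBm
SNR = P_sig − N = −104 − (−103.10) = −0.90 dB → −0.9 dB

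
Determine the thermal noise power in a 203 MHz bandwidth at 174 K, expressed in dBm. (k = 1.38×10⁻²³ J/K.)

−93.1 dBm

P_n = kTB = 1.38×10⁻²³ × 174 × 2.03×10⁸ = 4.87×10⁻¹³ W
In dBm: 10 log₁₀(4.87×10⁻¹³ / 10⁻³) = −93.1 dBm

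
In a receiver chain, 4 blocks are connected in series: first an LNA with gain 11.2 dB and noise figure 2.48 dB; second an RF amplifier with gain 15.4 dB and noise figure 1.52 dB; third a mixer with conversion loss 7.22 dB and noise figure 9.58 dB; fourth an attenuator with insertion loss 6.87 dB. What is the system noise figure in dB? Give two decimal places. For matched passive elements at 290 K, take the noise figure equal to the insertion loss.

Convert to linear (a loss of L dB is a gain of −L dB): F_i = 10^(NF_i/10), G_i = 10^(G_i,dB/10)
  Stage 1: F_1 = 10^(2.48/10) = 1.770, G_1 = 10^(11.2/10) = 13.18
  Stage 2: F_2 = 10^(1.52/10) = 1.419, G_2 = 10^(15.4/10) = 34.67
  Stage 3: F_3 = 10^(9.58/10) = 9.078, G_3 = 10^(−7.22/10) = 0.1897
  Stage 4: F_4 = 10^(6.87/10) = 4.864, G_4 = 10^(−6.87/10) = 0.2056
Friis cascade:
  F = 1.770 + (1.419 − 1)/13.18 + (9.078 − 1)/457.1 + (4.864 − 1)/86.70 = 1.864
NF = 10 log₁₀(1.864) = 2.70 dB

2.70 dB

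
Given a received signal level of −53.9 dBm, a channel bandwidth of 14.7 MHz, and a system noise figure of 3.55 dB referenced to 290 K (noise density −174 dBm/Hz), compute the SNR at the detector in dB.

Noise floor: N = −174 + 10 log₁₀(B) + NF
10 log₁₀(1.47×10⁷) = 71.67 dB
N = −174 + 71.67 + 3.55 = −98.78 dBm
SNR = P_sig − N = −53.9 − (−98.78) = 44.88 dB → 44.9 dB

44.9 dB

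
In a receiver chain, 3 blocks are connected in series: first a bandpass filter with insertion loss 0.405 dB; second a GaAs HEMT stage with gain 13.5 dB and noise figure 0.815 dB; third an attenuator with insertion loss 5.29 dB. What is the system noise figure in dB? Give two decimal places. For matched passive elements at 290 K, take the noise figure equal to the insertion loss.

1.59 dB

Convert to linear (a loss of L dB is a gain of −L dB): F_i = 10^(NF_i/10), G_i = 10^(G_i,dB/10)
  Stage 1: F_1 = 10^(0.405/10) = 1.098, G_1 = 10^(−0.405/10) = 0.9110
  Stage 2: F_2 = 10^(0.815/10) = 1.206, G_2 = 10^(13.5/10) = 22.39
  Stage 3: F_3 = 10^(5.29/10) = 3.381, G_3 = 10^(−5.29/10) = 0.2958
Friis cascade:
  F = 1.098 + (1.206 − 1)/0.9110 + (3.381 − 1)/20.39 = 1.441
NF = 10 log₁₀(1.441) = 1.59 dB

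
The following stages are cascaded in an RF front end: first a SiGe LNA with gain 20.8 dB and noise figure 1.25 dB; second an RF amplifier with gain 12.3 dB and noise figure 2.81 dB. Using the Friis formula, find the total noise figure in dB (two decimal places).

Convert to linear (a loss of L dB is a gain of −L dB): F_i = 10^(NF_i/10), G_i = 10^(G_i,dB/10)
  Stage 1: F_1 = 10^(1.25/10) = 1.334, G_1 = 10^(20.8/10) = 120.2
  Stage 2: F_2 = 10^(2.81/10) = 1.910, G_2 = 10^(12.3/10) = 16.98
Friis cascade:
  F = 1.334 + (1.910 − 1)/120.2 = 1.341
NF = 10 log₁₀(1.341) = 1.27 dB

1.27 dB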